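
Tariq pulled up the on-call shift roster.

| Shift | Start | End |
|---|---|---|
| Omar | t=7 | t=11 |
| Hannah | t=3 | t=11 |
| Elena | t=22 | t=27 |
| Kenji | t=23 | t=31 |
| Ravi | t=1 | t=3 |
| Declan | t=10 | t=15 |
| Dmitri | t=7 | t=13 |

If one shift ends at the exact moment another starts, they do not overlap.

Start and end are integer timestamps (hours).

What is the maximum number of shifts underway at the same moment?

Sort all start/end points and keep a running count:
t=1 start Ravi → 1
t=3 end Ravi → 0
t=3 start Hannah → 1
t=7 start Dmitri → 2
t=7 start Omar → 3
t=10 start Declan → 4
t=11 end Hannah → 3
t=11 end Omar → 2
t=13 end Dmitri → 1
t=15 end Declan → 0
t=22 start Elena → 1
t=23 start Kenji → 2
t=27 end Elena → 1
t=31 end Kenji → 0
Peak is 4, at t=10 (Declan, Dmitri, Hannah, Omar).

4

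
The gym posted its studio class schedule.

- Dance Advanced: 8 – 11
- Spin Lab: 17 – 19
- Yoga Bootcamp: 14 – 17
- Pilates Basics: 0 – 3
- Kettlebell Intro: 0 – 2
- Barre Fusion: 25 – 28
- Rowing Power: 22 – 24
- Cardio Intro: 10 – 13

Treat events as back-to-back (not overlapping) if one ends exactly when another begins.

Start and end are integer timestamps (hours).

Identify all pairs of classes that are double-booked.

Sorted by start: Pilates Basics, Kettlebell Intro, Dance Advanced, Cardio Intro, Yoga Bootcamp, Spin Lab, Rowing Power, Barre Fusion.
Kettlebell Intro starts before Pilates Basics ends → Pilates Basics and Kettlebell Intro overlap.
Dance Advanced starts after Pilates Basics ends, so Pilates Basics has no further overlaps.
Dance Advanced starts after Kettlebell Intro ends, so Kettlebell Intro has no further overlaps.
Cardio Intro starts before Dance Advanced ends → Dance Advanced and Cardio Intro overlap.
Yoga Bootcamp starts after Dance Advanced ends, so Dance Advanced has no further overlaps.
Yoga Bootcamp starts after Cardio Intro ends, so Cardio Intro has no further overlaps.
Spin Lab starts exactly when Yoga Bootcamp ends (back-to-back, no overlap), so Yoga Bootcamp has no further overlaps.
Rowing Power starts after Spin Lab ends, so Spin Lab has no further overlaps.
Barre Fusion starts after Rowing Power ends.

Cardio Intro & Dance Advanced, Kettlebell Intro & Pilates Basics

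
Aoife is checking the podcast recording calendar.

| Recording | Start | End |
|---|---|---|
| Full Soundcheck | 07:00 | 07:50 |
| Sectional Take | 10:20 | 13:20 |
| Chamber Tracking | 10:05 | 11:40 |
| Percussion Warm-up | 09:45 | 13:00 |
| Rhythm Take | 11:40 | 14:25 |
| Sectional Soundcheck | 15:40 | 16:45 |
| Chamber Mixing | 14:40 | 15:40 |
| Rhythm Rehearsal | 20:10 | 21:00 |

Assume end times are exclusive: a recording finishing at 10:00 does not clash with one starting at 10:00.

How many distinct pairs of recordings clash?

5

Sorted by start: Full Soundcheck, Percussion Warm-up, Chamber Tracking, Sectional Take, Rhythm Take, Chamber Mixing, Sectional Soundcheck, Rhythm Rehearsal.
Percussion Warm-up starts after Full Soundcheck ends; Full Soundcheck is clear from here.
Chamber Tracking starts before Percussion Warm-up ends → Percussion Warm-up and Chamber Tracking overlap.
Sectional Take starts before Percussion Warm-up ends → Percussion Warm-up and Sectional Take overlap.
Rhythm Take starts before Percussion Warm-up ends → Percussion Warm-up and Rhythm Take overlap.
Chamber Mixing starts after Percussion Warm-up ends; Percussion Warm-up is clear from here.
Sectional Take starts before Chamber Tracking ends → Chamber Tracking and Sectional Take overlap.
Rhythm Take starts exactly when Chamber Tracking ends (back-to-back, no overlap); Chamber Tracking is clear from here.
Rhythm Take starts before Sectional Take ends → Sectional Take and Rhythm Take overlap.
Chamber Mixing starts after Sectional Take ends; Sectional Take is clear from here.
Chamber Mixing starts after Rhythm Take ends; Rhythm Take is clear from here.
Sectional Soundcheck starts exactly when Chamber Mixing ends (back-to-back, no overlap); Chamber Mixing is clear from here.
Rhythm Rehearsal starts after Sectional Soundcheck ends.
Overlapping pairs: Chamber Tracking & Percussion Warm-up, Chamber Tracking & Sectional Take, Percussion Warm-up & Rhythm Take, Percussion Warm-up & Sectional Take, Rhythm Take & Sectional Take — 5 in total.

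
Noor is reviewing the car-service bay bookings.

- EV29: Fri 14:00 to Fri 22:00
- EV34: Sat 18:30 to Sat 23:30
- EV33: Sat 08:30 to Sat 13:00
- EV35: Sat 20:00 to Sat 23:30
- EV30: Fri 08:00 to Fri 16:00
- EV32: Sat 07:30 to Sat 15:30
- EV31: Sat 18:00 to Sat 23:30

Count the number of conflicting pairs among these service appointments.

5

Sorted by start: EV30, EV29, EV32, EV33, EV31, EV34, EV35.
EV29 starts before EV30 ends → EV30 and EV29 overlap.
EV32 starts after EV30 ends, so nothing later overlaps EV30 either.
EV32 starts after EV29 ends, so nothing later overlaps EV29 either.
EV33 starts before EV32 ends → EV32 and EV33 overlap.
EV31 starts after EV32 ends, so nothing later overlaps EV32 either.
EV31 starts after EV33 ends, so nothing later overlaps EV33 either.
EV34 starts before EV31 ends → EV31 and EV34 overlap.
EV35 starts before EV31 ends → EV31 and EV35 overlap.
EV35 starts before EV34 ends → EV34 and EV35 overlap.
Overlapping pairs: EV29 & EV30, EV31 & EV34, EV31 & EV35, EV32 & EV33, EV34 & EV35 — 5 in total.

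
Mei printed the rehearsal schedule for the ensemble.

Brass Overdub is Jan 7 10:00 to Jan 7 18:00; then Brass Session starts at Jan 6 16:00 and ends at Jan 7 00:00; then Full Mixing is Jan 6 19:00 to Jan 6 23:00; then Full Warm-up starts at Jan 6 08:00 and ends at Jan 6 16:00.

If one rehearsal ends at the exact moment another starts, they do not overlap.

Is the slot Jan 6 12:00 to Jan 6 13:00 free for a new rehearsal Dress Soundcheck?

Full Warm-up: starts Jan 6 08:00 before Dress Soundcheck ends Jan 6 13:00, and ends Jan 6 16:00 after Dress Soundcheck starts Jan 6 12:00 → overlap.
Brass Session: starts Jan 6 16:00 at or after Dress Soundcheck ends Jan 6 13:00 → clear.
Full Mixing: starts Jan 6 19:00 at or after Dress Soundcheck ends Jan 6 13:00 → clear.
Brass Overdub: starts Jan 7 10:00 at or after Dress Soundcheck ends Jan 6 13:00 → clear.
Dress Soundcheck overlaps Full Warm-up.

No — it overlaps Full Warm-up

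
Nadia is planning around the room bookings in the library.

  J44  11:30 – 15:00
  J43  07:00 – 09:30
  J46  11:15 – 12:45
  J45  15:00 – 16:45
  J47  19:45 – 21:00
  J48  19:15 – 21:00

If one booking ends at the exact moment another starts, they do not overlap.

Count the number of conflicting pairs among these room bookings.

Check each pair: they overlap iff neither finishes before the other starts.
Sorted by start: J43, J46, J44, J45, J48, J47.
J46 starts after J43 ends; J43 is clear from here.
J44 starts before J46 ends → J46 and J44 overlap.
J45 starts after J46 ends; J46 is clear from here.
J45 starts exactly when J44 ends (back-to-back, no overlap); J44 is clear from here.
J48 starts after J45 ends; J45 is clear from here.
J47 starts before J48 ends → J48 and J47 overlap.
Overlapping pairs: J44 & J46, J47 & J48 — 2 in total.

2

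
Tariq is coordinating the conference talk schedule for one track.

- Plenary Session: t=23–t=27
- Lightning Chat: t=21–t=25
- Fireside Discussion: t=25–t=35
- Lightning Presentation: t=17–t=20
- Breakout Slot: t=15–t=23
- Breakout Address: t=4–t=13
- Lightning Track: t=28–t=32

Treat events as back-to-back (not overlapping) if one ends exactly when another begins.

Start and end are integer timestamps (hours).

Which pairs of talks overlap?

Check each pair: they overlap iff neither finishes before the other starts.
Sorted by start: Breakout Address, Breakout Slot, Lightning Presentation, Lightning Chat, Plenary Session, Fireside Discussion, Lightning Track.
Breakout Slot starts after Breakout Address ends — done with Breakout Address.
Lightning Presentation starts before Breakout Slot ends → Breakout Slot and Lightning Presentation overlap.
Lightning Chat starts before Breakout Slot ends → Breakout Slot and Lightning Chat overlap.
Plenary Session starts exactly when Breakout Slot ends (back-to-back, no overlap) — done with Breakout Slot.
Lightning Chat starts after Lightning Presentation ends — done with Lightning Presentation.
Plenary Session starts before Lightning Chat ends → Lightning Chat and Plenary Session overlap.
Fireside Discussion starts exactly when Lightning Chat ends (back-to-back, no overlap) — done with Lightning Chat.
Fireside Discussion starts before Plenary Session ends → Plenary Session and Fireside Discussion overlap.
Lightning Track starts after Plenary Session ends.
Lightning Track starts before Fireside Discussion ends → Fireside Discussion and Lightning Track overlap.

Breakout Slot & Lightning Chat, Breakout Slot & Lightning Presentation, Fireside Discussion & Lightning Track, Fireside Discussion & Plenary Session, Lightning Chat & Plenary Session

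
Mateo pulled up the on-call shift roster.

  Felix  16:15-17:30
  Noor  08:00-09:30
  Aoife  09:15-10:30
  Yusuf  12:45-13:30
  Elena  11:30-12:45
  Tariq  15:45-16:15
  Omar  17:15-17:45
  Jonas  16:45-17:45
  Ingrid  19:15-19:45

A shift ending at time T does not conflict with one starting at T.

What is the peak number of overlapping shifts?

3

Sweep the timeline, counting +1 at each start and −1 at each end (ends before starts at a tie):
08:00 start Noor → 1
09:15 start Aoife → 2
09:30 end Noor → 1
10:30 end Aoife → 0
11:30 start Elena → 1
12:45 end Elena → 0
12:45 start Yusuf → 1
13:30 end Yusuf → 0
15:45 start Tariq → 1
16:15 end Tariq → 0
16:15 start Felix → 1
16:45 start Jonas → 2
17:15 start Omar → 3
17:30 end Felix → 2
17:45 end Jonas → 1
17:45 end Omar → 0
19:15 start Ingrid → 1
19:45 end Ingrid → 0
Peak is 3, at 17:15 (Felix, Jonas, Omar).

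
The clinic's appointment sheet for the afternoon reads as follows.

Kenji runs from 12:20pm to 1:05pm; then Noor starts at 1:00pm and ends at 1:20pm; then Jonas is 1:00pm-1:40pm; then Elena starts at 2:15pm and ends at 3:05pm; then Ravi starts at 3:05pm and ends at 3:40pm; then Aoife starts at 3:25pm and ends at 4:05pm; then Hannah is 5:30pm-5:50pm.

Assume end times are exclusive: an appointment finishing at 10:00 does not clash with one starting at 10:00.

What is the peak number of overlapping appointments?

Walk through starts and ends in time order (an end at T is processed before a start at T):
12:20pm start Kenji → 1
1:00pm start Jonas → 2
1:00pm start Noor → 3
1:05pm end Kenji → 2
1:20pm end Noor → 1
1:40pm end Jonas → 0
2:15pm start Elena → 1
3:05pm end Elena → 0
3:05pm start Ravi → 1
3:25pm start Aoife → 2
3:40pm end Ravi → 1
4:05pm end Aoife → 0
5:30pm start Hannah → 1
5:50pm end Hannah → 0
Peak is 3, at 1:00pm (Jonas, Kenji, Noor).

3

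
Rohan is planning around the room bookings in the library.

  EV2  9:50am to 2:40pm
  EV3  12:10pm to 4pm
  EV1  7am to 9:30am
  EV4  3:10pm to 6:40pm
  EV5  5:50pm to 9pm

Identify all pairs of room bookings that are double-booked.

EV2 & EV3, EV3 & EV4, EV4 & EV5

Sorted by start: EV1, EV2, EV3, EV4, EV5.
EV2 starts after EV1 ends, so EV1 has no further overlaps.
EV3 starts before EV2 ends → EV2 and EV3 overlap.
EV4 starts after EV2 ends, so EV2 has no further overlaps.
EV4 starts before EV3 ends → EV3 and EV4 overlap.
EV5 starts after EV3 ends.
EV5 starts before EV4 ends → EV4 and EV5 overlap.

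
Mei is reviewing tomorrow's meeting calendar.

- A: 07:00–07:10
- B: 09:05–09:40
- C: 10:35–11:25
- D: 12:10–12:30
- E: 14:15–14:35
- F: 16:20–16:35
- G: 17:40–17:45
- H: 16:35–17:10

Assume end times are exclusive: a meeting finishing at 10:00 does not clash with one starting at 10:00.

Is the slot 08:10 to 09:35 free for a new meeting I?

A: ends 07:10 at or before I starts 08:10 → clear.
B: starts 09:05 before I ends 09:35, and ends 09:40 after I starts 08:10 → overlap.
C: starts 10:35 at or after I ends 09:35 → clear.
D: starts 12:10 at or after I ends 09:35 → clear.
E: starts 14:15 at or after I ends 09:35 → clear.
F: starts 16:20 at or after I ends 09:35 → clear.
H: starts 16:35 at or after I ends 09:35 → clear.
G: starts 17:40 at or after I ends 09:35 → clear.
I overlaps B.

No — it overlaps B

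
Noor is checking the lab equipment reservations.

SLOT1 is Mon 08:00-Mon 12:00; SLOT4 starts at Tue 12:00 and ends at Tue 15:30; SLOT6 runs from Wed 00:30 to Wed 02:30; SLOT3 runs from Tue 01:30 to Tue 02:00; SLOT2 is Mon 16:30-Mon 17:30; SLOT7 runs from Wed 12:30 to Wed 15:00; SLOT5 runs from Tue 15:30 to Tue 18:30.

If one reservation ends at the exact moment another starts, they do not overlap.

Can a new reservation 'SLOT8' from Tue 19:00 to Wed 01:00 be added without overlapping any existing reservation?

SLOT1: ends Mon 12:00 at or before SLOT8 starts Tue 19:00 → clear.
SLOT2: ends Mon 17:30 at or before SLOT8 starts Tue 19:00 → clear.
SLOT3: ends Tue 02:00 at or before SLOT8 starts Tue 19:00 → clear.
SLOT4: ends Tue 15:30 at or before SLOT8 starts Tue 19:00 → clear.
SLOT5: ends Tue 18:30 at or before SLOT8 starts Tue 19:00 → clear.
SLOT6: starts Wed 00:30 before SLOT8 ends Wed 01:00, and ends Wed 02:30 after SLOT8 starts Tue 19:00 → overlap.
SLOT7: starts Wed 12:30 at or after SLOT8 ends Wed 01:00 → clear.
SLOT8 overlaps SLOT6.

No — it overlaps SLOT6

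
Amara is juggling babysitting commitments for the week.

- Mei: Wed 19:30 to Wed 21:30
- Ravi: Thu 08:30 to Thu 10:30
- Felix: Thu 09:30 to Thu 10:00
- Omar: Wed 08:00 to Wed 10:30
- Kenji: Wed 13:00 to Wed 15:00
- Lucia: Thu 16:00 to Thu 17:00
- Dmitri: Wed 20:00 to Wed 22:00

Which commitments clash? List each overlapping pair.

Check each pair: they overlap iff neither finishes before the other starts.
Sorted by start: Omar, Kenji, Mei, Dmitri, Ravi, Felix, Lucia.
Kenji starts after Omar ends — done with Omar.
Mei starts after Kenji ends — done with Kenji.
Dmitri starts before Mei ends → Mei and Dmitri overlap.
Ravi starts after Mei ends — done with Mei.
Ravi starts after Dmitri ends — done with Dmitri.
Felix starts before Ravi ends → Ravi and Felix overlap.
Lucia starts after Ravi ends.
Lucia starts after Felix ends.

Dmitri & Mei, Felix & Ravi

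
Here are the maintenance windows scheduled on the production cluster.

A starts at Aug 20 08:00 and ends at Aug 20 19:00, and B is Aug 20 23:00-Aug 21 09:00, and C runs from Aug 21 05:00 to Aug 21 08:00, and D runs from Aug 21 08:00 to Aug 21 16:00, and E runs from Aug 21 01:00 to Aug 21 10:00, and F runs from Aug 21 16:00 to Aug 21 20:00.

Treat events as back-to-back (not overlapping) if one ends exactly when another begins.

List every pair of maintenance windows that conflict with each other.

Sorted by start: A, B, E, C, D, F.
B starts after A ends; A is clear from here.
E starts before B ends → B and E overlap.
C starts before B ends → B and C overlap.
D starts before B ends → B and D overlap.
F starts after B ends.
C starts before E ends → E and C overlap.
D starts before E ends → E and D overlap.
F starts after E ends.
D starts exactly when C ends (back-to-back, no overlap); C is clear from here.
F starts exactly when D ends (back-to-back, no overlap).

B & C, B & D, B & E, C & E, D & E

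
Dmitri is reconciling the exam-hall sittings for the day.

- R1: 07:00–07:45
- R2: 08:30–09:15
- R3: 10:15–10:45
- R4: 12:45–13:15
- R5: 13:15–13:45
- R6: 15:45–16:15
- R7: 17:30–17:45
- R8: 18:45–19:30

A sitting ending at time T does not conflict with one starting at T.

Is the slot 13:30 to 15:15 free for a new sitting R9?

R1: ends 07:45 at or before R9 starts 13:30 → clear.
R2: ends 09:15 at or before R9 starts 13:30 → clear.
R3: ends 10:45 at or before R9 starts 13:30 → clear.
R4: ends 13:15 at or before R9 starts 13:30 → clear.
R5: starts 13:15 before R9 ends 15:15, and ends 13:45 after R9 starts 13:30 → overlap.
R6: starts 15:45 at or after R9 ends 15:15 → clear.
R7: starts 17:30 at or after R9 ends 15:15 → clear.
R8: starts 18:45 at or after R9 ends 15:15 → clear.
R9 overlaps R5.

No — it overlaps R5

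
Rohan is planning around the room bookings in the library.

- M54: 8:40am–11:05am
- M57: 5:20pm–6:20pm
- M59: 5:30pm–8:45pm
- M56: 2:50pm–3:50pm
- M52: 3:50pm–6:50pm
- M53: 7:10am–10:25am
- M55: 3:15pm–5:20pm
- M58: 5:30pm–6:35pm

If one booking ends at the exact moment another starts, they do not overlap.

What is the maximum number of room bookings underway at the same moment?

4

Sort all start/end points and keep a running count:
7:10am start M53 → 1
8:40am start M54 → 2
10:25am end M53 → 1
11:05am end M54 → 0
2:50pm start M56 → 1
3:15pm start M55 → 2
3:50pm end M56 → 1
3:50pm start M52 → 2
5:20pm end M55 → 1
5:20pm start M57 → 2
5:30pm start M58 → 3
5:30pm start M59 → 4
6:20pm end M57 → 3
6:35pm end M58 → 2
6:50pm end M52 → 1
8:45pm end M59 → 0
Peak is 4, at 5:30pm (M52, M57, M58, M59).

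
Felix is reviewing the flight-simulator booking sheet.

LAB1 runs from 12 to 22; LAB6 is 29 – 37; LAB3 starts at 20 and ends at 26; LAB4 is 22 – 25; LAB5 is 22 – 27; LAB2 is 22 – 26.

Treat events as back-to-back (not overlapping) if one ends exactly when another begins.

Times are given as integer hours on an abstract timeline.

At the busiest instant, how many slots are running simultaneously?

Walk through starts and ends in time order (an end at T is processed before a start at T):
12 start LAB1 → 1
20 start LAB3 → 2
22 end LAB1 → 1
22 start LAB2 → 2
22 start LAB4 → 3
22 start LAB5 → 4
25 end LAB4 → 3
26 end LAB2 → 2
26 end LAB3 → 1
27 end LAB5 → 0
29 start LAB6 → 1
37 end LAB6 → 0
Peak is 4, at 22 (LAB2, LAB3, LAB4, LAB5).

4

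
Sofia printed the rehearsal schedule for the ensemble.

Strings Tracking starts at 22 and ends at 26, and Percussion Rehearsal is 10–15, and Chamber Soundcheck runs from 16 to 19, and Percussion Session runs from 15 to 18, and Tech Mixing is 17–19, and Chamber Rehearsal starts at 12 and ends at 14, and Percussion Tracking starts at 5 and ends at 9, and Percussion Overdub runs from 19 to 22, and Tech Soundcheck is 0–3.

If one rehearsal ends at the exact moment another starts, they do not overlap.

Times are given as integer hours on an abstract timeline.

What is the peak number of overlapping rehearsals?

Sweep the timeline, counting +1 at each start and −1 at each end (ends before starts at a tie):
0 start Tech Soundcheck → 1
3 end Tech Soundcheck → 0
5 start Percussion Tracking → 1
9 end Percussion Tracking → 0
10 start Percussion Rehearsal → 1
12 start Chamber Rehearsal → 2
14 end Chamber Rehearsal → 1
15 end Percussion Rehearsal → 0
15 start Percussion Session → 1
16 start Chamber Soundcheck → 2
17 start Tech Mixing → 3
18 end Percussion Session → 2
19 end Chamber Soundcheck → 1
19 end Tech Mixing → 0
19 start Percussion Overdub → 1
22 end Percussion Overdub → 0
22 start Strings Tracking → 1
26 end Strings Tracking → 0
Peak is 3, at 17 (Chamber Soundcheck, Percussion Session, Tech Mixing).

3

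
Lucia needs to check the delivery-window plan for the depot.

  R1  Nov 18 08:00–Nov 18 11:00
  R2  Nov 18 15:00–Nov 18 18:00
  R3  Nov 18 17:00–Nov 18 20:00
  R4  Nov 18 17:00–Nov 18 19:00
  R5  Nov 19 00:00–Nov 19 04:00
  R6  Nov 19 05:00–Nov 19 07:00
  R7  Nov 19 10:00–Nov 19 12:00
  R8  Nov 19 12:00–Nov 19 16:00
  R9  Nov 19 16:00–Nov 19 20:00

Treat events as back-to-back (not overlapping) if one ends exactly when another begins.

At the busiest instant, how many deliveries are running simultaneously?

Sweep the timeline, counting +1 at each start and −1 at each end (ends before starts at a tie):
Nov 18 08:00 start R1 → 1
Nov 18 11:00 end R1 → 0
Nov 18 15:00 start R2 → 1
Nov 18 17:00 start R3 → 2
Nov 18 17:00 start R4 → 3
Nov 18 18:00 end R2 → 2
Nov 18 19:00 end R4 → 1
Nov 18 20:00 end R3 → 0
Nov 19 00:00 start R5 → 1
Nov 19 04:00 end R5 → 0
Nov 19 05:00 start R6 → 1
Nov 19 07:00 end R6 → 0
Nov 19 10:00 start R7 → 1
Nov 19 12:00 end R7 → 0
Nov 19 12:00 start R8 → 1
Nov 19 16:00 end R8 → 0
Nov 19 16:00 start R9 → 1
Nov 19 20:00 end R9 → 0
Peak is 3, at Nov 18 17:00 (R2, R3, R4).

3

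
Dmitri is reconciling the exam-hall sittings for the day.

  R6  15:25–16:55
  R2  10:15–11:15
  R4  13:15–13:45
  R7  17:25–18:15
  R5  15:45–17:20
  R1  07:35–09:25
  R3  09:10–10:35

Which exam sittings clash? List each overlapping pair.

Two intervals overlap when each starts before the other ends.
Sorted by start: R1, R3, R2, R4, R6, R5, R7.
R3 starts before R1 ends → R1 and R3 overlap.
R2 starts after R1 ends, so R1 has no further overlaps.
R2 starts before R3 ends → R3 and R2 overlap.
R4 starts after R3 ends, so R3 has no further overlaps.
R4 starts after R2 ends, so R2 has no further overlaps.
R6 starts after R4 ends, so R4 has no further overlaps.
R5 starts before R6 ends → R6 and R5 overlap.
R7 starts after R6 ends.
R7 starts after R5 ends.

R1 & R3, R2 & R3, R5 & R6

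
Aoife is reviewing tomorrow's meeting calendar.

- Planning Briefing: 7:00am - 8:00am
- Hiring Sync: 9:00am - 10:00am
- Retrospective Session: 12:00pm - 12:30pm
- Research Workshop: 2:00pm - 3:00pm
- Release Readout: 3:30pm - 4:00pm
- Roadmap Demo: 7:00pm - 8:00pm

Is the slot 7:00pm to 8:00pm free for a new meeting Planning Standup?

No — it overlaps Roadmap Demo

Planning Briefing: ends 8:00am at or before Planning Standup starts 7:00pm → clear.
Hiring Sync: ends 10:00am at or before Planning Standup starts 7:00pm → clear.
Retrospective Session: ends 12:30pm at or before Planning Standup starts 7:00pm → clear.
Research Workshop: ends 3:00pm at or before Planning Standup starts 7:00pm → clear.
Release Readout: ends 4:00pm at or before Planning Standup starts 7:00pm → clear.
Roadmap Demo: starts 7:00pm before Planning Standup ends 8:00pm, and ends 8:00pm after Planning Standup starts 7:00pm → overlap.
Planning Standup overlaps Roadmap Demo.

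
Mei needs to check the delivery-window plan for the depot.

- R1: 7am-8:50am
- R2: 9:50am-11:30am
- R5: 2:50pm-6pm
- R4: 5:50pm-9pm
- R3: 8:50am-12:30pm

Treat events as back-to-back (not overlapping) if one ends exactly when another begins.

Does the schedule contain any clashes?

Two intervals overlap when each starts before the other ends.
Sorted by start: R1, R3, R2, R5, R4.
R3 starts exactly when R1 ends (back-to-back, no overlap); R1 is clear from here.
R2 starts before R3 ends → R3 and R2 overlap.
That's a conflict, so the schedule is not conflict-free.

Yes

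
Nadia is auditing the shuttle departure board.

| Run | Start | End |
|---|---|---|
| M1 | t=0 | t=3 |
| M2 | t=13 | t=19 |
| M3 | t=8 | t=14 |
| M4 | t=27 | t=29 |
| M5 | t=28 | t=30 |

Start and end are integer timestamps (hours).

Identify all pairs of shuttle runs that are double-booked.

Check each pair: they overlap iff neither finishes before the other starts.
Sorted by start: M1, M3, M2, M4, M5.
M3 starts after M1 ends — done with M1.
M2 starts before M3 ends → M3 and M2 overlap.
M4 starts after M3 ends — done with M3.
M4 starts after M2 ends — done with M2.
M5 starts before M4 ends → M4 and M5 overlap.

M2 & M3, M4 & M5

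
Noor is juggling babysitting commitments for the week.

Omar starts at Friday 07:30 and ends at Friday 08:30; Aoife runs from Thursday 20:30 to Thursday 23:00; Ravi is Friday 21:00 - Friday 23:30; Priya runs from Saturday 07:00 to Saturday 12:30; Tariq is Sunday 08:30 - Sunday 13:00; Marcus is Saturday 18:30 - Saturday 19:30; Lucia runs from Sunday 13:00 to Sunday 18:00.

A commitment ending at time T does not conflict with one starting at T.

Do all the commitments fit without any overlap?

Yes

Sorted by start: Aoife, Omar, Ravi, Priya, Marcus, Tariq, Lucia.
Omar starts after Aoife ends, so nothing later overlaps Aoife either.
Ravi starts after Omar ends, so nothing later overlaps Omar either.
Priya starts after Ravi ends, so nothing later overlaps Ravi either.
Marcus starts after Priya ends, so nothing later overlaps Priya either.
Tariq starts after Marcus ends, so nothing later overlaps Marcus either.
Lucia starts exactly when Tariq ends (back-to-back, no overlap).
Every pair is clear; the schedule has no overlaps.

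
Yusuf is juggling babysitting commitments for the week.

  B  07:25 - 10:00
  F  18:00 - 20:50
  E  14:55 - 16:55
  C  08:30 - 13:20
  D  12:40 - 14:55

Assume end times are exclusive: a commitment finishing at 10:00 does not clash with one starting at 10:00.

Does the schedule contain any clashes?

Yes

Sorted by start: B, C, D, E, F.
C starts before B ends → B and C overlap.
That's a conflict, so the schedule is not conflict-free.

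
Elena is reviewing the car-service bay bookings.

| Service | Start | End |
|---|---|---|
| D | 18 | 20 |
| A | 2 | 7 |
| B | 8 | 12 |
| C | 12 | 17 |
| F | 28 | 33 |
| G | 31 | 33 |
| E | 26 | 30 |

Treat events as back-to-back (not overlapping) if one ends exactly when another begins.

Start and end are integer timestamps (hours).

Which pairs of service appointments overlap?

Sorted by start: A, B, C, D, E, F, G.
B starts after A ends — done with A.
C starts exactly when B ends (back-to-back, no overlap) — done with B.
D starts after C ends — done with C.
E starts after D ends — done with D.
F starts before E ends → E and F overlap.
G starts after E ends.
G starts before F ends → F and G overlap.

E & F, F & G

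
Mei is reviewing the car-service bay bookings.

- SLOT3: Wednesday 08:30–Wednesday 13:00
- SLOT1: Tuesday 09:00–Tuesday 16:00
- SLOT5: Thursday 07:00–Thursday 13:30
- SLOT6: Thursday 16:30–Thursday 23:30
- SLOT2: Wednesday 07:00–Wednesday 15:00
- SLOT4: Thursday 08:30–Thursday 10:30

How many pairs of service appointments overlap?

Two intervals overlap when each starts before the other ends.
Sorted by start: SLOT1, SLOT2, SLOT3, SLOT5, SLOT4, SLOT6.
SLOT2 starts after SLOT1 ends — done with SLOT1.
SLOT3 starts before SLOT2 ends → SLOT2 and SLOT3 overlap.
SLOT5 starts after SLOT2 ends — done with SLOT2.
SLOT5 starts after SLOT3 ends — done with SLOT3.
SLOT4 starts before SLOT5 ends → SLOT5 and SLOT4 overlap.
SLOT6 starts after SLOT5 ends.
SLOT6 starts after SLOT4 ends.
Overlapping pairs: SLOT2 & SLOT3, SLOT4 & SLOT5 — 2 in total.

2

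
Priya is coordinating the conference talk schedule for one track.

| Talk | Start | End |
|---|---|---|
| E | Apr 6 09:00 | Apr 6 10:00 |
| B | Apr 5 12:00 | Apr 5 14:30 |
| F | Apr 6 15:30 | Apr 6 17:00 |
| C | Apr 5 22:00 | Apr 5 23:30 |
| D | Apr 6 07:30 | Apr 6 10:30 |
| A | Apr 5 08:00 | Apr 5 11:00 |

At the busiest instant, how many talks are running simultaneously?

Sort all start/end points and keep a running count:
Apr 5 08:00 start A → 1
Apr 5 11:00 end A → 0
Apr 5 12:00 start B → 1
Apr 5 14:30 end B → 0
Apr 5 22:00 start C → 1
Apr 5 23:30 end C → 0
Apr 6 07:30 start D → 1
Apr 6 09:00 start E → 2
Apr 6 10:00 end E → 1
Apr 6 10:30 end D → 0
Apr 6 15:30 start F → 1
Apr 6 17:00 end F → 0
Peak is 2, at Apr 6 09:00 (D, E).

2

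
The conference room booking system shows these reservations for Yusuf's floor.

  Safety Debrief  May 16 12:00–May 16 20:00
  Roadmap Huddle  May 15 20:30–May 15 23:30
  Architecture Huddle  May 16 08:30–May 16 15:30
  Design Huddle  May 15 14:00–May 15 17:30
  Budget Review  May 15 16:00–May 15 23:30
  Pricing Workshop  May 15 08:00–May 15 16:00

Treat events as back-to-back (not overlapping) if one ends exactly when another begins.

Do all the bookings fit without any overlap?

Sorted by start: Pricing Workshop, Design Huddle, Budget Review, Roadmap Huddle, Architecture Huddle, Safety Debrief.
Design Huddle starts before Pricing Workshop ends → Pricing Workshop and Design Huddle overlap.
That's a conflict, so the schedule is not conflict-free.

No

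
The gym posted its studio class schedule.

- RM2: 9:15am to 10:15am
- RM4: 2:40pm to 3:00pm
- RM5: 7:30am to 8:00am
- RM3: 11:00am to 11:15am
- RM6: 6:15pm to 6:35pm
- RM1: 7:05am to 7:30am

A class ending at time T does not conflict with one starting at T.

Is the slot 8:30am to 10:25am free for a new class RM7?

RM1: ends 7:30am at or before RM7 starts 8:30am → clear.
RM5: ends 8:00am at or before RM7 starts 8:30am → clear.
RM2: starts 9:15am before RM7 ends 10:25am, and ends 10:15am after RM7 starts 8:30am → overlap.
RM3: starts 11:00am at or after RM7 ends 10:25am → clear.
RM4: starts 2:40pm at or after RM7 ends 10:25am → clear.
RM6: starts 6:15pm at or after RM7 ends 10:25am → clear.
RM7 overlaps RM2.

No — it overlaps RM2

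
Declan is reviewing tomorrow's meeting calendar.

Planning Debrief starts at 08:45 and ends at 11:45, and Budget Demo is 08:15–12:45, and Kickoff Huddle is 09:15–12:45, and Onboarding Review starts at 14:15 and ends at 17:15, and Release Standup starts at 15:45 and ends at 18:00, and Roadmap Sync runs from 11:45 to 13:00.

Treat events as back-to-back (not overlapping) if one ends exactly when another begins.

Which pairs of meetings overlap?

Sorted by start: Budget Demo, Planning Debrief, Kickoff Huddle, Roadmap Sync, Onboarding Review, Release Standup.
Planning Debrief starts before Budget Demo ends → Budget Demo and Planning Debrief overlap.
Kickoff Huddle starts before Budget Demo ends → Budget Demo and Kickoff Huddle overlap.
Roadmap Sync starts before Budget Demo ends → Budget Demo and Roadmap Sync overlap.
Onboarding Review starts after Budget Demo ends, so Budget Demo has no further overlaps.
Kickoff Huddle starts before Planning Debrief ends → Planning Debrief and Kickoff Huddle overlap.
Roadmap Sync starts exactly when Planning Debrief ends (back-to-back, no overlap), so Planning Debrief has no further overlaps.
Roadmap Sync starts before Kickoff Huddle ends → Kickoff Huddle and Roadmap Sync overlap.
Onboarding Review starts after Kickoff Huddle ends, so Kickoff Huddle has no further overlaps.
Onboarding Review starts after Roadmap Sync ends, so Roadmap Sync has no further overlaps.
Release Standup starts before Onboarding Review ends → Onboarding Review and Release Standup overlap.

Budget Demo & Kickoff Huddle, Budget Demo & Planning Debrief, Budget Demo & Roadmap Sync, Kickoff Huddle & Planning Debrief, Kickoff Huddle & Roadmap Sync, Onboarding Review & Release Standup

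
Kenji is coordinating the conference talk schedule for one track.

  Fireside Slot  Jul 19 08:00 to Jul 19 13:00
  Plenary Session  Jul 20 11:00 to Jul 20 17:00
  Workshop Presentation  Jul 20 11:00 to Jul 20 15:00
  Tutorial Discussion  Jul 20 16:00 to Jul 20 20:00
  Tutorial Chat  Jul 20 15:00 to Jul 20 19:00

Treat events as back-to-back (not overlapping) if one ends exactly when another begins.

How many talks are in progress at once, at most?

Walk through starts and ends in time order (an end at T is processed before a start at T):
Jul 19 08:00 start Fireside Slot → 1
Jul 19 13:00 end Fireside Slot → 0
Jul 20 11:00 start Plenary Session → 1
Jul 20 11:00 start Workshop Presentation → 2
Jul 20 15:00 end Workshop Presentation → 1
Jul 20 15:00 start Tutorial Chat → 2
Jul 20 16:00 start Tutorial Discussion → 3
Jul 20 17:00 end Plenary Session → 2
Jul 20 19:00 end Tutorial Chat → 1
Jul 20 20:00 end Tutorial Discussion → 0
Peak is 3, at Jul 20 16:00 (Plenary Session, Tutorial Chat, Tutorial Discussion).

3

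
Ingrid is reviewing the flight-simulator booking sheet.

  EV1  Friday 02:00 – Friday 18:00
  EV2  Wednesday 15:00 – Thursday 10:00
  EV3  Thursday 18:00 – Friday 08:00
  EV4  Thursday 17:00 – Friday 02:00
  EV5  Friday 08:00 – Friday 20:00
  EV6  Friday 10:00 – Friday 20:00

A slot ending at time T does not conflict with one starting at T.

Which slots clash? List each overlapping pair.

EV1 & EV3, EV1 & EV5, EV1 & EV6, EV3 & EV4, EV5 & EV6

Sorted by start: EV2, EV4, EV3, EV1, EV5, EV6.
EV4 starts after EV2 ends; EV2 is clear from here.
EV3 starts before EV4 ends → EV4 and EV3 overlap.
EV1 starts exactly when EV4 ends (back-to-back, no overlap); EV4 is clear from here.
EV1 starts before EV3 ends → EV3 and EV1 overlap.
EV5 starts exactly when EV3 ends (back-to-back, no overlap); EV3 is clear from here.
EV5 starts before EV1 ends → EV1 and EV5 overlap.
EV6 starts before EV1 ends → EV1 and EV6 overlap.
EV6 starts before EV5 ends → EV5 and EV6 overlap.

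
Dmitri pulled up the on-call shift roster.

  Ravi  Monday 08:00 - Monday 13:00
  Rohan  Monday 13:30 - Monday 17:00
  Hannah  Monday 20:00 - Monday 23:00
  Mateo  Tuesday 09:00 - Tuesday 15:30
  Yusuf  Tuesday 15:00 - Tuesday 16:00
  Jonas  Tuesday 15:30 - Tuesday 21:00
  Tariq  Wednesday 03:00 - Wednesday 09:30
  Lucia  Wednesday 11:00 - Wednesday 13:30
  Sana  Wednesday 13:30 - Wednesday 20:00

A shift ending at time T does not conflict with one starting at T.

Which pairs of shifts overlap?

Check each pair: they overlap iff neither finishes before the other starts.
Sorted by start: Ravi, Rohan, Hannah, Mateo, Yusuf, Jonas, Tariq, Lucia, Sana.
Rohan starts after Ravi ends — done with Ravi.
Hannah starts after Rohan ends — done with Rohan.
Mateo starts after Hannah ends — done with Hannah.
Yusuf starts before Mateo ends → Mateo and Yusuf overlap.
Jonas starts exactly when Mateo ends (back-to-back, no overlap) — done with Mateo.
Jonas starts before Yusuf ends → Yusuf and Jonas overlap.
Tariq starts after Yusuf ends — done with Yusuf.
Tariq starts after Jonas ends — done with Jonas.
Lucia starts after Tariq ends — done with Tariq.
Sana starts exactly when Lucia ends (back-to-back, no overlap).

Jonas & Yusuf, Mateo & Yusuf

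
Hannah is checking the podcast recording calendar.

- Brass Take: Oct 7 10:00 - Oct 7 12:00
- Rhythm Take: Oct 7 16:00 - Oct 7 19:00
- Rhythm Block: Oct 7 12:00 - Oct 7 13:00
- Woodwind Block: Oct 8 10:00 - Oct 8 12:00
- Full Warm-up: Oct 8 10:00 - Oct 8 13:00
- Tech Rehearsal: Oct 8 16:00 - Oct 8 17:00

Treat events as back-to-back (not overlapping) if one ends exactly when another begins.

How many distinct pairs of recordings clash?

1

Check each pair: they overlap iff neither finishes before the other starts.
Sorted by start: Brass Take, Rhythm Block, Rhythm Take, Woodwind Block, Full Warm-up, Tech Rehearsal.
Rhythm Block starts exactly when Brass Take ends (back-to-back, no overlap) — done with Brass Take.
Rhythm Take starts after Rhythm Block ends — done with Rhythm Block.
Woodwind Block starts after Rhythm Take ends — done with Rhythm Take.
Full Warm-up starts before Woodwind Block ends → Woodwind Block and Full Warm-up overlap.
Tech Rehearsal starts after Woodwind Block ends.
Tech Rehearsal starts after Full Warm-up ends.
Overlapping pairs: Full Warm-up & Woodwind Block — 1 in total.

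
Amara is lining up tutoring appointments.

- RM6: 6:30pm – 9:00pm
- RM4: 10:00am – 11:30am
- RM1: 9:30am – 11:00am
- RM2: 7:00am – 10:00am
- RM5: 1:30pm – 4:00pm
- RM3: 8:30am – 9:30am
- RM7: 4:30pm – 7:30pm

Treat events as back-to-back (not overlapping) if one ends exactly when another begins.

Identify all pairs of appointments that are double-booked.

RM1 & RM2, RM1 & RM4, RM2 & RM3, RM6 & RM7

Sorted by start: RM2, RM3, RM1, RM4, RM5, RM7, RM6.
RM3 starts before RM2 ends → RM2 and RM3 overlap.
RM1 starts before RM2 ends → RM2 and RM1 overlap.
RM4 starts exactly when RM2 ends (back-to-back, no overlap), so nothing later overlaps RM2 either.
RM1 starts exactly when RM3 ends (back-to-back, no overlap), so nothing later overlaps RM3 either.
RM4 starts before RM1 ends → RM1 and RM4 overlap.
RM5 starts after RM1 ends, so nothing later overlaps RM1 either.
RM5 starts after RM4 ends, so nothing later overlaps RM4 either.
RM7 starts after RM5 ends, so nothing later overlaps RM5 either.
RM6 starts before RM7 ends → RM7 and RM6 overlap.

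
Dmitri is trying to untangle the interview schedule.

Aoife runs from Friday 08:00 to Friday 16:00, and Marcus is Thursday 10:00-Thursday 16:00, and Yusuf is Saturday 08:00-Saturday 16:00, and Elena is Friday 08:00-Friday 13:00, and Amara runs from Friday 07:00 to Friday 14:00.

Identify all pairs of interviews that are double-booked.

Sorted by start: Marcus, Amara, Aoife, Elena, Yusuf.
Amara starts after Marcus ends; Marcus is clear from here.
Aoife starts before Amara ends → Amara and Aoife overlap.
Elena starts before Amara ends → Amara and Elena overlap.
Yusuf starts after Amara ends.
Elena starts before Aoife ends → Aoife and Elena overlap.
Yusuf starts after Aoife ends.
Yusuf starts after Elena ends.

Amara & Aoife, Amara & Elena, Aoife & Elena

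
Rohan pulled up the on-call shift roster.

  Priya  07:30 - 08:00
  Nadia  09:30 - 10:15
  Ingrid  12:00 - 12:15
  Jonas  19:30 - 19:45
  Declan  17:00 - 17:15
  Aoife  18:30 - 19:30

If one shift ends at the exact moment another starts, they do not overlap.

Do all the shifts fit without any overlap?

Yes

Sorted by start: Priya, Nadia, Ingrid, Declan, Aoife, Jonas.
Nadia starts after Priya ends; Priya is clear from here.
Ingrid starts after Nadia ends; Nadia is clear from here.
Declan starts after Ingrid ends; Ingrid is clear from here.
Aoife starts after Declan ends; Declan is clear from here.
Jonas starts exactly when Aoife ends (back-to-back, no overlap).
Every pair is clear; the schedule has no overlaps.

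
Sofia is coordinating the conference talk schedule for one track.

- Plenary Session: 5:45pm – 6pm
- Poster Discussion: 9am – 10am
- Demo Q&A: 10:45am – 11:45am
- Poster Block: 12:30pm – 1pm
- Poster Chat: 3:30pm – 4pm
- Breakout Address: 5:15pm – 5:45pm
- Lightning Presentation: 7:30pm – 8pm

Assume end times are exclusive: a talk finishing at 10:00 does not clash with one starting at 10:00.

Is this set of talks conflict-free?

Two intervals overlap when each starts before the other ends.
Sorted by start: Poster Discussion, Demo Q&A, Poster Block, Poster Chat, Breakout Address, Plenary Session, Lightning Presentation.
Demo Q&A starts after Poster Discussion ends — done with Poster Discussion.
Poster Block starts after Demo Q&A ends — done with Demo Q&A.
Poster Chat starts after Poster Block ends — done with Poster Block.
Breakout Address starts after Poster Chat ends — done with Poster Chat.
Plenary Session starts exactly when Breakout Address ends (back-to-back, no overlap) — done with Breakout Address.
Lightning Presentation starts after Plenary Session ends.
Every pair is clear; the schedule has no overlaps.

Yes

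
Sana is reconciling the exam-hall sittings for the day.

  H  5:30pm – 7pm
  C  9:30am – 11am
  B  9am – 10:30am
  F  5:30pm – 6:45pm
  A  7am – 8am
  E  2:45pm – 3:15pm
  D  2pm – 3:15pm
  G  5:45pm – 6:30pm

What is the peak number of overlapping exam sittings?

Sweep the timeline, counting +1 at each start and −1 at each end (ends before starts at a tie):
7am start A → 1
8am end A → 0
9am start B → 1
9:30am start C → 2
10:30am end B → 1
11am end C → 0
2pm start D → 1
2:45pm start E → 2
3:15pm end D → 1
3:15pm end E → 0
5:30pm start F → 1
5:30pm start H → 2
5:45pm start G → 3
6:30pm end G → 2
6:45pm end F → 1
7pm end H → 0
Peak is 3, at 5:45pm (F, G, H).

3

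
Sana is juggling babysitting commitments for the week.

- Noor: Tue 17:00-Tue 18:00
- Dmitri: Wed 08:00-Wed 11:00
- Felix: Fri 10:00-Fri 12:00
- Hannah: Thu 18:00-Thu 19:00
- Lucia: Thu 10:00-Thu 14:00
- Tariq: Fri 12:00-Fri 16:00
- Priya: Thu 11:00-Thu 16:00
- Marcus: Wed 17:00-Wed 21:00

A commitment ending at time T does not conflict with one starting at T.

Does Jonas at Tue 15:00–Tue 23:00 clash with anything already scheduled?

Noor: starts Tue 17:00 before Jonas ends Tue 23:00, and ends Tue 18:00 after Jonas starts Tue 15:00 → overlap.
Dmitri: starts Wed 08:00 at or after Jonas ends Tue 23:00 → clear.
Marcus: starts Wed 17:00 at or after Jonas ends Tue 23:00 → clear.
Lucia: starts Thu 10:00 at or after Jonas ends Tue 23:00 → clear.
Priya: starts Thu 11:00 at or after Jonas ends Tue 23:00 → clear.
Hannah: starts Thu 18:00 at or after Jonas ends Tue 23:00 → clear.
Felix: starts Fri 10:00 at or after Jonas ends Tue 23:00 → clear.
Tariq: starts Fri 12:00 at or after Jonas ends Tue 23:00 → clear.
Jonas overlaps Noor.

Yes — it overlaps Noor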